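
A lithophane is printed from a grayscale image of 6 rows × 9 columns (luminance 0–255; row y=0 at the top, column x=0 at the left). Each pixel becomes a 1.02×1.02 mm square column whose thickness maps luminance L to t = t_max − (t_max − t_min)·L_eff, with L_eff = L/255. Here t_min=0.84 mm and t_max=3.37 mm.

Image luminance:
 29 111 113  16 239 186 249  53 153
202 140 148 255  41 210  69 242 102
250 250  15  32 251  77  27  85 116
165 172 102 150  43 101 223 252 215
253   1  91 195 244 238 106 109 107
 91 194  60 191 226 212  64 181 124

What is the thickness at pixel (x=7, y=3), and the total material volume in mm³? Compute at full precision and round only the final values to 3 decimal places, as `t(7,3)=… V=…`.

t(7,3)=0.870 V=109.117

span = t_max - t_min = 3.37 - 0.84 = 2.530
L(7,3) = 252, L_eff = 252/255 = 0.988235
t(7,3) = 3.37 - 2.530·0.988235 = 0.870
Σt over all 6·9 pixels = 2674427/25500 ≈ 104.8794902
V = pitch²·Σt = 1.02²·2674427/25500 = 109.117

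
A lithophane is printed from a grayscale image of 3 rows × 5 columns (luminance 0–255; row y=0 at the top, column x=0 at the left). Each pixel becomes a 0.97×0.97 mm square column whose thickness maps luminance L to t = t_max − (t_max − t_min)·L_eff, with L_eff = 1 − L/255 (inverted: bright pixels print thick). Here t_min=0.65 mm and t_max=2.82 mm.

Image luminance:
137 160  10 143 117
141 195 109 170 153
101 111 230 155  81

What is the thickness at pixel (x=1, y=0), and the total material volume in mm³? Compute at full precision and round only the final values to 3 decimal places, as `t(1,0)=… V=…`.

t(1,0)=2.012 V=25.292

span = t_max - t_min = 2.82 - 0.65 = 2.170
L(1,0) = 160, L_eff = 1 - 160/255 = 0.372549 (inverted)
t(1,0) = 2.82 - 2.170·0.372549 = 2.012
Σt over all 3·5 pixels = 114241/4250 ≈ 26.8802353
V = pitch²·Σt = 0.97²·114241/4250 = 25.292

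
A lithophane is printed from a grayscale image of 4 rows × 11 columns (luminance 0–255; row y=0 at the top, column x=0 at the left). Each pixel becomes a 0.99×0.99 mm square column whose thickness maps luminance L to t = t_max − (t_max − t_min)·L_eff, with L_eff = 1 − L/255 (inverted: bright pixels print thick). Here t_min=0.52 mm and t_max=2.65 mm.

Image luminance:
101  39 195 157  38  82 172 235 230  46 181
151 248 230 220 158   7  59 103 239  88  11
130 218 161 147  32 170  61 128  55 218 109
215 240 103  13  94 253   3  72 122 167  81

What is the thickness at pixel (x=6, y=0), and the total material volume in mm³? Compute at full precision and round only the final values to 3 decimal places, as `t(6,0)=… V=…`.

t(6,0)=1.957 V=69.760

span = t_max - t_min = 2.65 - 0.52 = 2.130
L(6,0) = 172, L_eff = 1 - 172/255 = 0.325490 (inverted)
t(6,0) = 2.65 - 2.130·0.325490 = 1.957
Σt over all 4·11 pixels = 302501/4250 ≈ 71.1767059
V = pitch²·Σt = 0.99²·302501/4250 = 69.760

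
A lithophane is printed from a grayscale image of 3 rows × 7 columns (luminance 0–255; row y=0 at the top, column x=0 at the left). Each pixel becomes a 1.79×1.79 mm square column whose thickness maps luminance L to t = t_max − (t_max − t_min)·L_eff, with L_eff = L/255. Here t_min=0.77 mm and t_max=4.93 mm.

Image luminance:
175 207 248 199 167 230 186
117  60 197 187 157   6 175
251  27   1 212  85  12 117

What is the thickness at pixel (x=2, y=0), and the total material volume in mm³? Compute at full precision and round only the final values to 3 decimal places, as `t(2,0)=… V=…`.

t(2,0)=0.884 V=174.072

span = t_max - t_min = 4.93 - 0.77 = 4.160
L(2,0) = 248, L_eff = 248/255 = 0.972549
t(2,0) = 4.93 - 4.160·0.972549 = 0.884
Σt over all 3·7 pixels = 1385359/25500 ≈ 54.3278039
V = pitch²·Σt = 1.79²·1385359/25500 = 174.072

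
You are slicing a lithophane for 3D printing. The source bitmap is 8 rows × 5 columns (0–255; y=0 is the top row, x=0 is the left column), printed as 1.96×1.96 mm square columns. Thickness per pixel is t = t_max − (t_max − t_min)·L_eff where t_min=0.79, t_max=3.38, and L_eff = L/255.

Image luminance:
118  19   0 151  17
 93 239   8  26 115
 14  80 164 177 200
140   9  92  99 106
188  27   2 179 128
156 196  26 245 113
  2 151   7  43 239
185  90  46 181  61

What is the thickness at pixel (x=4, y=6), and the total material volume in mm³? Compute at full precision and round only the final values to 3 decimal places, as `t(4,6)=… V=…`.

span = t_max - t_min = 3.38 - 0.79 = 2.590
L(4,6) = 239, L_eff = 239/255 = 0.937255
t(4,6) = 3.38 - 2.590·0.937255 = 0.953
Σt over all 8·5 pixels = 594353/6375 ≈ 93.2318431
V = pitch²·Σt = 1.96²·594353/6375 = 358.159

t(4,6)=0.953 V=358.159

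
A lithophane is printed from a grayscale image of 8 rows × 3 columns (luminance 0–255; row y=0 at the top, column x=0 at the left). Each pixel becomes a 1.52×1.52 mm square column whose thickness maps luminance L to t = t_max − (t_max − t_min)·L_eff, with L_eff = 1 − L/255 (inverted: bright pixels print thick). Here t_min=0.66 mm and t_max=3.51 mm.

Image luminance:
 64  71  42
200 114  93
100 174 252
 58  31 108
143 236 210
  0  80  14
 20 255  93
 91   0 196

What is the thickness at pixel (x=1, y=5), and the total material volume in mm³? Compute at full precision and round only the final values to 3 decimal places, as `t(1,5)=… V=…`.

t(1,5)=1.554 V=104.896

span = t_max - t_min = 3.51 - 0.66 = 2.850
L(1,5) = 80, L_eff = 1 - 80/255 = 0.686275 (inverted)
t(1,5) = 3.51 - 2.850·0.686275 = 1.554
Σt over all 8·3 pixels = 77183/1700 ≈ 45.4017647
V = pitch²·Σt = 1.52²·77183/1700 = 104.896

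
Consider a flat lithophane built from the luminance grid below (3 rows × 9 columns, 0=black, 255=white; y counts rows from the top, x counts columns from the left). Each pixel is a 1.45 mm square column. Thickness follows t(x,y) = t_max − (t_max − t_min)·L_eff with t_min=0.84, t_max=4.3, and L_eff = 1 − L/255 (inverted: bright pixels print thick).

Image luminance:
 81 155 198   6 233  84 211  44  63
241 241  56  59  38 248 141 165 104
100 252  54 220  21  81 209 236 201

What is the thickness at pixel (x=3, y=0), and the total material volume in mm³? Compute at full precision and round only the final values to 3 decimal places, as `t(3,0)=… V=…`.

span = t_max - t_min = 4.3 - 0.84 = 3.460
L(3,0) = 6, L_eff = 1 - 6/255 = 0.976471 (inverted)
t(3,0) = 4.3 - 3.460·0.976471 = 0.921
Σt over all 3·9 pixels = 468268/6375 ≈ 73.4538039
V = pitch²·Σt = 1.45²·468268/6375 = 154.437

t(3,0)=0.921 V=154.437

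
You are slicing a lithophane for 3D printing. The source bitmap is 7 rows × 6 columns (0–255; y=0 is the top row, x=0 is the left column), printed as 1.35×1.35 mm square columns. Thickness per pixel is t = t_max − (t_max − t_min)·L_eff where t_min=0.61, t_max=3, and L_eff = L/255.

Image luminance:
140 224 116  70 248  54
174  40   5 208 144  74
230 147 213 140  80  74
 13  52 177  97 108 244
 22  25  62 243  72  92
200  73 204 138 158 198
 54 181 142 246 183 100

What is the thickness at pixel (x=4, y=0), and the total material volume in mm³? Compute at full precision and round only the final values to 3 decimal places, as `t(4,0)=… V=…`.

t(4,0)=0.676 V=136.285

span = t_max - t_min = 3 - 0.61 = 2.390
L(4,0) = 248, L_eff = 248/255 = 0.972549
t(4,0) = 3 - 2.390·0.972549 = 0.676
Σt over all 7·6 pixels = 381373/5100 ≈ 74.7790196
V = pitch²·Σt = 1.35²·381373/5100 = 136.285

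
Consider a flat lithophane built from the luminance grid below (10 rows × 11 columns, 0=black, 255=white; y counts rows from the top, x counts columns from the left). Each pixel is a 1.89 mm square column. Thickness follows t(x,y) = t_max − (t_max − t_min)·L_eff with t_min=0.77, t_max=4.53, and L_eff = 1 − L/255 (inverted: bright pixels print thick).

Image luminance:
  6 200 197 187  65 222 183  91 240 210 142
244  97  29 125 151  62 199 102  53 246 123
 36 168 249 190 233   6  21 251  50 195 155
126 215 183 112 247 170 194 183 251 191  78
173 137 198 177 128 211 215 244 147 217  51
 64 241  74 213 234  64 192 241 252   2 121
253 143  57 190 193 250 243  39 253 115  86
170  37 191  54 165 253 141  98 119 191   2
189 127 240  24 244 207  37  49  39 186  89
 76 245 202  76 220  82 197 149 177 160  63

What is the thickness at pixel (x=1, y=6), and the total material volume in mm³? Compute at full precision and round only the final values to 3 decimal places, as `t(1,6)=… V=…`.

span = t_max - t_min = 4.53 - 0.77 = 3.760
L(1,6) = 143, L_eff = 1 - 143/255 = 0.439216 (inverted)
t(1,6) = 4.53 - 3.760·0.439216 = 2.879
Σt over all 10·11 pixels = 839957/2550 ≈ 329.3949020
V = pitch²·Σt = 1.89²·839957/2550 = 1176.632

t(1,6)=2.879 V=1176.632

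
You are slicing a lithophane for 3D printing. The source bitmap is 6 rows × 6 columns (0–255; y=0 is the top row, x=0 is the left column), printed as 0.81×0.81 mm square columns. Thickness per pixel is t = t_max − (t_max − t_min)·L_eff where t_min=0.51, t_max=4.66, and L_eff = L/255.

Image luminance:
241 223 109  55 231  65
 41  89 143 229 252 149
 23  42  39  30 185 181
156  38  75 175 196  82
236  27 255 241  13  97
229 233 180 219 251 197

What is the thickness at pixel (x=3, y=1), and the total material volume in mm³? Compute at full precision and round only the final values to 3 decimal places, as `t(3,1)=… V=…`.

span = t_max - t_min = 4.66 - 0.51 = 4.150
L(3,1) = 229, L_eff = 229/255 = 0.898039
t(3,1) = 4.66 - 4.150·0.898039 = 0.933
Σt over all 6·6 pixels = 84347/1020 ≈ 82.6931373
V = pitch²·Σt = 0.81²·84347/1020 = 54.255

t(3,1)=0.933 V=54.255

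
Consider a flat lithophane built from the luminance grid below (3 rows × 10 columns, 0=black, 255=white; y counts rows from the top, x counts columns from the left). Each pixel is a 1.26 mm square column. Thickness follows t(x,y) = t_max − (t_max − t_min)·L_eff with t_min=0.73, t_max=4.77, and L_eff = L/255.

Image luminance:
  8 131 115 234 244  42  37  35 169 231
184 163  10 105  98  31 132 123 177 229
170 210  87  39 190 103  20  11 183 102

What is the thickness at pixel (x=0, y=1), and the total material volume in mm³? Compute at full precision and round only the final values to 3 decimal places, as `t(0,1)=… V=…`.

span = t_max - t_min = 4.77 - 0.73 = 4.040
L(0,1) = 184, L_eff = 184/255 = 0.721569
t(0,1) = 4.77 - 4.040·0.721569 = 1.855
Σt over all 3·10 pixels = 1094699/12750 ≈ 85.8587451
V = pitch²·Σt = 1.26²·1094699/12750 = 136.309

t(0,1)=1.855 V=136.309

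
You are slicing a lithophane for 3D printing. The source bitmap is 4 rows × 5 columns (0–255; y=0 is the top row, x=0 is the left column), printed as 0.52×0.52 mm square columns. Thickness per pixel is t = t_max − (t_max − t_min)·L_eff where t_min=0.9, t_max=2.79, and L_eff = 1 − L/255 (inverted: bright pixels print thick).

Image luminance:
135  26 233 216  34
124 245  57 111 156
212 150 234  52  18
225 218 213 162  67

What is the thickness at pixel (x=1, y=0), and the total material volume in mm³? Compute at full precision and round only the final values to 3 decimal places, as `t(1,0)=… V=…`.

t(1,0)=1.093 V=10.655

span = t_max - t_min = 2.79 - 0.9 = 1.890
L(1,0) = 26, L_eff = 1 - 26/255 = 0.898039 (inverted)
t(1,0) = 2.79 - 1.890·0.898039 = 1.093
Σt over all 4·5 pixels = 83736/2125 ≈ 39.4051765
V = pitch²·Σt = 0.52²·83736/2125 = 10.655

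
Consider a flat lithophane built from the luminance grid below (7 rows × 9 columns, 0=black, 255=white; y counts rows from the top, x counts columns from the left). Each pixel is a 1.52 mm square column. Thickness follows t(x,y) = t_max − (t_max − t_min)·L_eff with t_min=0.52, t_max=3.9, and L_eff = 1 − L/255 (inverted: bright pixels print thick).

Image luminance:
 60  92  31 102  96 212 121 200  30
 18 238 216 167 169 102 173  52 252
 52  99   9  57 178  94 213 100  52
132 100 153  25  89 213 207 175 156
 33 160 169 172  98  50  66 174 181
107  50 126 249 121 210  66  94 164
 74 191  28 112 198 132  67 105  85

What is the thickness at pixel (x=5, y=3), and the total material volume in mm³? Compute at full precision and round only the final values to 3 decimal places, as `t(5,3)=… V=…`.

span = t_max - t_min = 3.9 - 0.52 = 3.380
L(5,3) = 213, L_eff = 1 - 213/255 = 0.164706 (inverted)
t(5,3) = 3.9 - 3.380·0.164706 = 3.343
Σt over all 7·9 pixels = 1721863/12750 ≈ 135.0480784
V = pitch²·Σt = 1.52²·1721863/12750 = 312.015

t(5,3)=3.343 V=312.015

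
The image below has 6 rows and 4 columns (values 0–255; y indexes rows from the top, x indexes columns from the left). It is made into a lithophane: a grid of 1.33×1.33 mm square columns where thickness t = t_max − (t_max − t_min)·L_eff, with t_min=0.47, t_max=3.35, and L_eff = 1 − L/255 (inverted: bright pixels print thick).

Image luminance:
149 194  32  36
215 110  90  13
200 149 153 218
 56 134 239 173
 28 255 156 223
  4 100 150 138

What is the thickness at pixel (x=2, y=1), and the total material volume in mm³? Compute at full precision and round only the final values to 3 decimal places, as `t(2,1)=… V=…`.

span = t_max - t_min = 3.35 - 0.47 = 2.880
L(2,1) = 90, L_eff = 1 - 90/255 = 0.647059 (inverted)
t(2,1) = 3.35 - 2.880·0.647059 = 1.486
Σt over all 6·4 pixels = 20226/425 ≈ 47.5905882
V = pitch²·Σt = 1.33²·20226/425 = 84.183

t(2,1)=1.486 V=84.183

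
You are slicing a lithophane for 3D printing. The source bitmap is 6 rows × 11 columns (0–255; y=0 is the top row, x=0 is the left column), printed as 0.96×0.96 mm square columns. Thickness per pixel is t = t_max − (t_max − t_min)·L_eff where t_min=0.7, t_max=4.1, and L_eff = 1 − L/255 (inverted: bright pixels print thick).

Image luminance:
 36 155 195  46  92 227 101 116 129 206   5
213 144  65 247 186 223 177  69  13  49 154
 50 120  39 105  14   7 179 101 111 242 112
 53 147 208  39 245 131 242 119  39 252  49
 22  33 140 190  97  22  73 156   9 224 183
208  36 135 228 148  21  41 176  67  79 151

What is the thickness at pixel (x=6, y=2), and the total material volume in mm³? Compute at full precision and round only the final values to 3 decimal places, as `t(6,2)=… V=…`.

span = t_max - t_min = 4.1 - 0.7 = 3.400
L(6,2) = 179, L_eff = 1 - 179/255 = 0.298039 (inverted)
t(6,2) = 4.1 - 3.400·0.298039 = 3.087
Σt over all 6·11 pixels = 11356/75 ≈ 151.4133333
V = pitch²·Σt = 0.96²·11356/75 = 139.543

t(6,2)=3.087 V=139.543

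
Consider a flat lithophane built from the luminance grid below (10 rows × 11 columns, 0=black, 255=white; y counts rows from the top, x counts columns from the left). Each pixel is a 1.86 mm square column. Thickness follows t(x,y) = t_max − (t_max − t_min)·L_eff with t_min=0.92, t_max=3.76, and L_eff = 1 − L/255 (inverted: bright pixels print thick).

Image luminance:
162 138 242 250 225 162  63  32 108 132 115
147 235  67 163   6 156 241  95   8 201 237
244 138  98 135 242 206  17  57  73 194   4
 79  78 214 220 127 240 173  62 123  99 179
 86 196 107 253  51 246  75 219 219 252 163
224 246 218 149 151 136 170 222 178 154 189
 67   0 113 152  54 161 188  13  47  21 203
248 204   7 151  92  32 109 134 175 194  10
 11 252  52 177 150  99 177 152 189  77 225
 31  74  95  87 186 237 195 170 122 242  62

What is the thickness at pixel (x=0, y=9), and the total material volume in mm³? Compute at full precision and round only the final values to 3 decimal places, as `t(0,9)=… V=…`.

span = t_max - t_min = 3.76 - 0.92 = 2.840
L(0,9) = 31, L_eff = 1 - 31/255 = 0.878431 (inverted)
t(0,9) = 3.76 - 2.840·0.878431 = 1.265
Σt over all 10·11 pixels = 582546/2125 ≈ 274.1392941
V = pitch²·Σt = 1.86²·582546/2125 = 948.412

t(0,9)=1.265 V=948.412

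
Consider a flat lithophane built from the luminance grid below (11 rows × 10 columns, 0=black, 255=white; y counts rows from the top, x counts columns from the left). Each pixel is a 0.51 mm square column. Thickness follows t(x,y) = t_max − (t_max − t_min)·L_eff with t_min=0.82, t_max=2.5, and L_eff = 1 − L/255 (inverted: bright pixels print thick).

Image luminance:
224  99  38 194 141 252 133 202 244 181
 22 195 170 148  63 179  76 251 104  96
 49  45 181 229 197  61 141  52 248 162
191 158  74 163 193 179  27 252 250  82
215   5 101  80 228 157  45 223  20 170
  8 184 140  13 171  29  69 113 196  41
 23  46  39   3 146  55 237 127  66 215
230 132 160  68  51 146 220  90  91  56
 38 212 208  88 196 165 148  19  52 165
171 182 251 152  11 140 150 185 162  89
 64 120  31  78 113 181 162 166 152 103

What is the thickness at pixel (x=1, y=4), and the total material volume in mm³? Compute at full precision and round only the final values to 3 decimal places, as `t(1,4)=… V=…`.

span = t_max - t_min = 2.5 - 0.82 = 1.680
L(1,4) = 5, L_eff = 1 - 5/255 = 0.980392 (inverted)
t(1,4) = 2.5 - 1.680·0.980392 = 0.853
Σt over all 11·10 pixels = 392001/2125 ≈ 184.4710588
V = pitch²·Σt = 0.51²·392001/2125 = 47.981

t(1,4)=0.853 V=47.981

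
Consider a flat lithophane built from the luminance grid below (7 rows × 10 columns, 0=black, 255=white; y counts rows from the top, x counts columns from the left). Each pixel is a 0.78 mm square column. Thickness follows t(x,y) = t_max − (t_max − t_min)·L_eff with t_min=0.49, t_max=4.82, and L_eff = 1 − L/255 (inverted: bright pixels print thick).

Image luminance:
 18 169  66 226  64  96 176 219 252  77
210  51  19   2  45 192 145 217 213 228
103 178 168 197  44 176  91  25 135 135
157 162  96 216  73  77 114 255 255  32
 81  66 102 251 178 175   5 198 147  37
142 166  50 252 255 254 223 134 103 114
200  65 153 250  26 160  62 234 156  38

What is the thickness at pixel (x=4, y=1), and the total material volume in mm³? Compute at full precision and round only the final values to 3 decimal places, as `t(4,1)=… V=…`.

t(4,1)=1.254 V=120.571

span = t_max - t_min = 4.82 - 0.49 = 4.330
L(4,1) = 45, L_eff = 1 - 45/255 = 0.823529 (inverted)
t(4,1) = 4.82 - 4.330·0.823529 = 1.254
Σt over all 7·10 pixels = 1684511/8500 ≈ 198.1777647
V = pitch²·Σt = 0.78²·1684511/8500 = 120.571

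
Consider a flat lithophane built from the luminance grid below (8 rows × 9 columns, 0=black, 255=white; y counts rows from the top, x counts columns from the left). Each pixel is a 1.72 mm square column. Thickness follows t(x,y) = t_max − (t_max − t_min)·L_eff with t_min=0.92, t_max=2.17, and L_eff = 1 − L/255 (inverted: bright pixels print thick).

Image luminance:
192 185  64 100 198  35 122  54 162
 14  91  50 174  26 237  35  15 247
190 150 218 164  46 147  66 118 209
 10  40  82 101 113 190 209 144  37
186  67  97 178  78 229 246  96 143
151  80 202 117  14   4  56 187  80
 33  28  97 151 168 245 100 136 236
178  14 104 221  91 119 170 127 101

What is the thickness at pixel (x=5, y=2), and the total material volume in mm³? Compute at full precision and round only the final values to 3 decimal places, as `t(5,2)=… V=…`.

span = t_max - t_min = 2.17 - 0.92 = 1.250
L(5,2) = 147, L_eff = 1 - 147/255 = 0.423529 (inverted)
t(5,2) = 2.17 - 1.250·0.423529 = 1.641
Σt over all 8·9 pixels = 556949/5100 ≈ 109.2056863
V = pitch²·Σt = 1.72²·556949/5100 = 323.074

t(5,2)=1.641 V=323.074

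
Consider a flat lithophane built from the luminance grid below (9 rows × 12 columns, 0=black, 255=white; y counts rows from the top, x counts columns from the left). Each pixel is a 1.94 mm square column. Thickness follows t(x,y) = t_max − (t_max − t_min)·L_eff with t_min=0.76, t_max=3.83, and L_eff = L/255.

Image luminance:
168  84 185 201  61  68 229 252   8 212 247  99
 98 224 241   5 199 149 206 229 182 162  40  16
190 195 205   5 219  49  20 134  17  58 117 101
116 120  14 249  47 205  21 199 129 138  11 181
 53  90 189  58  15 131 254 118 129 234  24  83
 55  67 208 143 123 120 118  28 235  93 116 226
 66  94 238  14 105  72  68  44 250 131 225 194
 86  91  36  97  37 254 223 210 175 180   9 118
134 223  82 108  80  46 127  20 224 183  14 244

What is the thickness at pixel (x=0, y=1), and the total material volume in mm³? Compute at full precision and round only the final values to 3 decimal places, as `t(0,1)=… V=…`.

span = t_max - t_min = 3.83 - 0.76 = 3.070
L(0,1) = 98, L_eff = 98/255 = 0.384314
t(0,1) = 3.83 - 3.070·0.384314 = 2.650
Σt over all 9·12 pixels = 6336701/25500 ≈ 248.4980784
V = pitch²·Σt = 1.94²·6336701/25500 = 935.247

t(0,1)=2.650 V=935.247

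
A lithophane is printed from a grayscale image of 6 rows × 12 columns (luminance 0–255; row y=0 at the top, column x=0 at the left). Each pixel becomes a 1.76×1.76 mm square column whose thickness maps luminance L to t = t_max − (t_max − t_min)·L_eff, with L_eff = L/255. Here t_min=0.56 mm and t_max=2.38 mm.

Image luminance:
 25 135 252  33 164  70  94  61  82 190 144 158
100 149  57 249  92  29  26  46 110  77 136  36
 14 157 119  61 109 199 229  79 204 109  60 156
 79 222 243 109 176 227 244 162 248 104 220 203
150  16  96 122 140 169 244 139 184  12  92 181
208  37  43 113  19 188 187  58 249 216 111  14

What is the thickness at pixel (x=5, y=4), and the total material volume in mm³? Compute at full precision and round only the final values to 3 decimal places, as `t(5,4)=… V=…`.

span = t_max - t_min = 2.38 - 0.56 = 1.820
L(5,4) = 169, L_eff = 169/255 = 0.662745
t(5,4) = 2.38 - 1.820·0.662745 = 1.174
Σt over all 6·12 pixels = 672182/6375 ≈ 105.4403137
V = pitch²·Σt = 1.76²·672182/6375 = 326.612

t(5,4)=1.174 V=326.612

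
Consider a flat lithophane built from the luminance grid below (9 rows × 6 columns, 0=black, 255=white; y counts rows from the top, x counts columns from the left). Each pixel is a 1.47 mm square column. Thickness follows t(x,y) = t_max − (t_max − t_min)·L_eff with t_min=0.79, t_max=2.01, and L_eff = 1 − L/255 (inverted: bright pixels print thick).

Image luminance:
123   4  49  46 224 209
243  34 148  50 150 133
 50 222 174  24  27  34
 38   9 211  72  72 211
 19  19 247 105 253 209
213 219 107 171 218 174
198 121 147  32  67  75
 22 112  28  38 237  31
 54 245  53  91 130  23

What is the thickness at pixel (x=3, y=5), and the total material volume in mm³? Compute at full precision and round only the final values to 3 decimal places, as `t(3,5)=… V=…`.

t(3,5)=1.608 V=156.437

span = t_max - t_min = 2.01 - 0.79 = 1.220
L(3,5) = 171, L_eff = 1 - 171/255 = 0.329412 (inverted)
t(3,5) = 2.01 - 1.220·0.329412 = 1.608
Σt over all 9·6 pixels = 92303/1275 ≈ 72.3945098
V = pitch²·Σt = 1.47²·92303/1275 = 156.437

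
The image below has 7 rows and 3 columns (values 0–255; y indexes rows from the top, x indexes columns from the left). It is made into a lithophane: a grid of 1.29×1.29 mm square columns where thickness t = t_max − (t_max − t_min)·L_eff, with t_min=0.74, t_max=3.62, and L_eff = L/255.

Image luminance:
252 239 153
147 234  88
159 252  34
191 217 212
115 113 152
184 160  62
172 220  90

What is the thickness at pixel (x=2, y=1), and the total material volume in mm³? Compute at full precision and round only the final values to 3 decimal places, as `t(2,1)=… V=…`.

span = t_max - t_min = 3.62 - 0.74 = 2.880
L(2,1) = 88, L_eff = 88/255 = 0.345098
t(2,1) = 3.62 - 2.880·0.345098 = 2.626
Σt over all 7·3 pixels = 157677/4250 ≈ 37.1004706
V = pitch²·Σt = 1.29²·157677/4250 = 61.739

t(2,1)=2.626 V=61.739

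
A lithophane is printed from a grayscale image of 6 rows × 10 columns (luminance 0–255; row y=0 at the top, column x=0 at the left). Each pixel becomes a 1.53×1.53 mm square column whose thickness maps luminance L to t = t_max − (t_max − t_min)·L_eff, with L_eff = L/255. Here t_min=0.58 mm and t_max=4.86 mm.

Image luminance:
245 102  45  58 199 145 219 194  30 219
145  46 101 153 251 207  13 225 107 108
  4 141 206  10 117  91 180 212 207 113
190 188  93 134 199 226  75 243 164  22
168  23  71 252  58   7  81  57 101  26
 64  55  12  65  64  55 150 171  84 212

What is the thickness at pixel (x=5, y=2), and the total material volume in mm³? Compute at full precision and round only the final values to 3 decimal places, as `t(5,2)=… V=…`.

t(5,2)=3.333 V=391.740

span = t_max - t_min = 4.86 - 0.58 = 4.280
L(5,2) = 91, L_eff = 91/255 = 0.356863
t(5,2) = 4.86 - 4.280·0.356863 = 3.333
Σt over all 6·10 pixels = 1066829/6375 ≈ 167.3457255
V = pitch²·Σt = 1.53²·1066829/6375 = 391.740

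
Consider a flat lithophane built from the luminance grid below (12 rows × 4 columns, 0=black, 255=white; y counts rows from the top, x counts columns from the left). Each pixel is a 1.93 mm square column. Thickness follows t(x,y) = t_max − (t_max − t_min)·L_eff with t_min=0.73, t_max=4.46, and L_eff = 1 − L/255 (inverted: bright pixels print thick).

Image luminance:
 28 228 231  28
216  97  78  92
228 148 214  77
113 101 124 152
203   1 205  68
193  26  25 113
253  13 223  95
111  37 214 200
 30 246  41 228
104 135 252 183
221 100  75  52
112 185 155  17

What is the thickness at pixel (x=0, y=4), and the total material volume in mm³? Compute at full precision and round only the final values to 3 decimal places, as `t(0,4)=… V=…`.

t(0,4)=3.699 V=472.201

span = t_max - t_min = 4.46 - 0.73 = 3.730
L(0,4) = 203, L_eff = 1 - 203/255 = 0.203922 (inverted)
t(0,4) = 4.46 - 3.730·0.203922 = 3.699
Σt over all 12·4 pixels = 3232603/25500 ≈ 126.7687451
V = pitch²·Σt = 1.93²·3232603/25500 = 472.201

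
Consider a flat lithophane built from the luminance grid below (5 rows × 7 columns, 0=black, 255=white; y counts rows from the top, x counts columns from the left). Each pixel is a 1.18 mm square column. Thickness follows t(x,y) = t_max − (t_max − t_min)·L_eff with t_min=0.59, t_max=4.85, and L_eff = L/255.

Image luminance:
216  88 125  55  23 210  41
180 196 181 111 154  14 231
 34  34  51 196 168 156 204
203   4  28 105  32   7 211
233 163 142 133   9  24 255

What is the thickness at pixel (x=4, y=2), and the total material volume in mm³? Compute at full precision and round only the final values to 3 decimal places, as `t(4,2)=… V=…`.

span = t_max - t_min = 4.85 - 0.59 = 4.260
L(4,2) = 168, L_eff = 168/255 = 0.658824
t(4,2) = 4.85 - 4.260·0.658824 = 2.043
Σt over all 5·7 pixels = 844061/8500 ≈ 99.3012941
V = pitch²·Σt = 1.18²·844061/8500 = 138.267

t(4,2)=2.043 V=138.267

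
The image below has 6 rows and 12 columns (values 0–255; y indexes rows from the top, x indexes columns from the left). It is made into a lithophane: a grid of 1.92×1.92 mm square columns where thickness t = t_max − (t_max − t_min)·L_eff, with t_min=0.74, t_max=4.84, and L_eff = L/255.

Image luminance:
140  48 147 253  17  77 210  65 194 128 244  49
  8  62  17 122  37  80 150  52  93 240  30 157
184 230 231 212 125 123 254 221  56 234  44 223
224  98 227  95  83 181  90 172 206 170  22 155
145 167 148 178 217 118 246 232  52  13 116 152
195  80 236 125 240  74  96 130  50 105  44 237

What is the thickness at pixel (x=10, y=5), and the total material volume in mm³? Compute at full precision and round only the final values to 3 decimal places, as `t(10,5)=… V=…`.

span = t_max - t_min = 4.84 - 0.74 = 4.100
L(10,5) = 44, L_eff = 44/255 = 0.172549
t(10,5) = 4.84 - 4.100·0.172549 = 4.133
Σt over all 6·12 pixels = 80618/425 ≈ 189.6894118
V = pitch²·Σt = 1.92²·80618/425 = 699.271

t(10,5)=4.133 V=699.271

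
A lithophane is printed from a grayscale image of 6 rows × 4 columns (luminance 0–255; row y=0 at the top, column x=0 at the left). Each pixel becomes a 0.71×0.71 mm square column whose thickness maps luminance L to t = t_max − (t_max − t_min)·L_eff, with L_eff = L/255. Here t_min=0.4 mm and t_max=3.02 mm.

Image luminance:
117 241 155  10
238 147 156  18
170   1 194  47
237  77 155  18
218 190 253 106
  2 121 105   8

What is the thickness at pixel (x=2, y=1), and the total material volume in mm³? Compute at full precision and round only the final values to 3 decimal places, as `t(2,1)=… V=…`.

span = t_max - t_min = 3.02 - 0.4 = 2.620
L(2,1) = 156, L_eff = 156/255 = 0.611765
t(2,1) = 3.02 - 2.620·0.611765 = 1.417
Σt over all 6·4 pixels = 266608/6375 ≈ 41.8208627
V = pitch²·Σt = 0.71²·266608/6375 = 21.082

t(2,1)=1.417 V=21.082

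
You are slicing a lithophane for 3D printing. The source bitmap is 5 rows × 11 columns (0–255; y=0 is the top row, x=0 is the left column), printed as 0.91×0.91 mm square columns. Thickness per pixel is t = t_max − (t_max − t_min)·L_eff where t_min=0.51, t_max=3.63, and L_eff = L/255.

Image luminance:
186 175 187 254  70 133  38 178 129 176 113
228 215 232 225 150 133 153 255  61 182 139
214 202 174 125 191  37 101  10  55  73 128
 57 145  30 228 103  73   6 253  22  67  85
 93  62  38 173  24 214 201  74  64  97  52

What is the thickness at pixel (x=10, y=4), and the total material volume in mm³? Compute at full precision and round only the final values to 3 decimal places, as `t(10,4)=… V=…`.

t(10,4)=2.994 V=93.565

span = t_max - t_min = 3.63 - 0.51 = 3.120
L(10,4) = 52, L_eff = 52/255 = 0.203922
t(10,4) = 3.63 - 3.120·0.203922 = 2.994
Σt over all 5·11 pixels = 960393/8500 ≈ 112.9874118
V = pitch²·Σt = 0.91²·960393/8500 = 93.565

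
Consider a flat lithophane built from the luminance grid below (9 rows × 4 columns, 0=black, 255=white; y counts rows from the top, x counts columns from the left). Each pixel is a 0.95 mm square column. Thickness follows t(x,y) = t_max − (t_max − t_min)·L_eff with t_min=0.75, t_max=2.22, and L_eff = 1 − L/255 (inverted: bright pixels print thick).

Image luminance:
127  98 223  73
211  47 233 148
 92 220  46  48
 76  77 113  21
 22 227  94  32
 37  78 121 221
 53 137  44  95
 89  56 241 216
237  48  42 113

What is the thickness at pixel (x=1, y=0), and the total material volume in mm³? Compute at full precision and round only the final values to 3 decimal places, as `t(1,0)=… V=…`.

t(1,0)=1.315 V=45.469

span = t_max - t_min = 2.22 - 0.75 = 1.470
L(1,0) = 98, L_eff = 1 - 98/255 = 0.615686 (inverted)
t(1,0) = 2.22 - 1.470·0.615686 = 1.315
Σt over all 9·4 pixels = 107061/2125 ≈ 50.3816471
V = pitch²·Σt = 0.95²·107061/2125 = 45.469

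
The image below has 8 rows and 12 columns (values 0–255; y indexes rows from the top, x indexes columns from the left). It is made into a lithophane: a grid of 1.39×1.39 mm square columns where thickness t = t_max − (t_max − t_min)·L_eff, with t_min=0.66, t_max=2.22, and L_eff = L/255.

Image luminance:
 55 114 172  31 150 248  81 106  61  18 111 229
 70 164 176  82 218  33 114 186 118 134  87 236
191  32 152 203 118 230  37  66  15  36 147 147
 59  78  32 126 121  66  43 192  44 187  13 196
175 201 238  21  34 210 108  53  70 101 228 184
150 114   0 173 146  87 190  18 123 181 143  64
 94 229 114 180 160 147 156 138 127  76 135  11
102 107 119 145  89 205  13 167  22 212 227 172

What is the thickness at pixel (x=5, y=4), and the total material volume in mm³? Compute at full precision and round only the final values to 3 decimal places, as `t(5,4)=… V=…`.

span = t_max - t_min = 2.22 - 0.66 = 1.560
L(5,4) = 210, L_eff = 210/255 = 0.823529
t(5,4) = 2.22 - 1.560·0.823529 = 0.935
Σt over all 8·12 pixels = 300988/2125 ≈ 141.6414118
V = pitch²·Σt = 1.39²·300988/2125 = 273.665

t(5,4)=0.935 V=273.665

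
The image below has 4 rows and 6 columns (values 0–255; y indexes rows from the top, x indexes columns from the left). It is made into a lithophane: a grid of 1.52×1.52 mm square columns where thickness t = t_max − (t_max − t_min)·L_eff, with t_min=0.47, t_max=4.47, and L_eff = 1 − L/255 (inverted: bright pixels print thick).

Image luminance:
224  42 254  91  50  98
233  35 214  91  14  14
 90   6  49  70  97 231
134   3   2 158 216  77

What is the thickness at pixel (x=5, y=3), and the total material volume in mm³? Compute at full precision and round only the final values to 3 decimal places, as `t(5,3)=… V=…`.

span = t_max - t_min = 4.47 - 0.47 = 4.000
L(5,3) = 77, L_eff = 1 - 77/255 = 0.698039 (inverted)
t(5,3) = 4.47 - 4.000·0.698039 = 1.678
Σt over all 4·6 pixels = 21414/425 ≈ 50.3858824
V = pitch²·Σt = 1.52²·21414/425 = 116.412

t(5,3)=1.678 V=116.412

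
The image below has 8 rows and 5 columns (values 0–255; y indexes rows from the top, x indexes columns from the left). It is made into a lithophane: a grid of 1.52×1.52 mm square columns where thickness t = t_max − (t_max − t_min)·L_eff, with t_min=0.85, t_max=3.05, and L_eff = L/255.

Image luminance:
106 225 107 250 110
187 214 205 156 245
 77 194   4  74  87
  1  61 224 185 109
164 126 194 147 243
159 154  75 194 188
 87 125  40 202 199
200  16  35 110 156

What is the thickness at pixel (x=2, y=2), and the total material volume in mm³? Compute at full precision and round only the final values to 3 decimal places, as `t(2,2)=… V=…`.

t(2,2)=3.015 V=169.547

span = t_max - t_min = 3.05 - 0.85 = 2.200
L(2,2) = 4, L_eff = 4/255 = 0.015686
t(2,2) = 3.05 - 2.200·0.015686 = 3.015
Σt over all 8·5 pixels = 18713/255 ≈ 73.3843137
V = pitch²·Σt = 1.52²·18713/255 = 169.547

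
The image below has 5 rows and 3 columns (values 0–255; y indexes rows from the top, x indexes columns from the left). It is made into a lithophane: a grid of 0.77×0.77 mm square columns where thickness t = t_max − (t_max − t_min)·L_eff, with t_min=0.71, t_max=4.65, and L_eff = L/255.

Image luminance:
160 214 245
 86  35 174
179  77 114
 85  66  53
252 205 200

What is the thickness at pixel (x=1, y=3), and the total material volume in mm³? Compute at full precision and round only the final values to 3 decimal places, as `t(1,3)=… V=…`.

t(1,3)=3.630 V=21.705

span = t_max - t_min = 4.65 - 0.71 = 3.940
L(1,3) = 66, L_eff = 66/255 = 0.258824
t(1,3) = 4.65 - 3.940·0.258824 = 3.630
Σt over all 5·3 pixels = 62233/1700 ≈ 36.6076471
V = pitch²·Σt = 0.77²·62233/1700 = 21.705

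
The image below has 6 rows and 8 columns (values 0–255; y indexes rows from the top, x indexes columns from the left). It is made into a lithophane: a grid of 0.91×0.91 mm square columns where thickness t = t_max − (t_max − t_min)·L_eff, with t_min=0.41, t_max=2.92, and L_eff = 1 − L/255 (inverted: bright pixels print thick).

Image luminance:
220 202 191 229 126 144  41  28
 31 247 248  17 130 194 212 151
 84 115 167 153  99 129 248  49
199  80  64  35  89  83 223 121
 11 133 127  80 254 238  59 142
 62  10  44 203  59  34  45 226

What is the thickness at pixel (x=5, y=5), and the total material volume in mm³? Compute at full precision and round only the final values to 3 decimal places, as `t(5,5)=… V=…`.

span = t_max - t_min = 2.92 - 0.41 = 2.510
L(5,5) = 34, L_eff = 1 - 34/255 = 0.866667 (inverted)
t(5,5) = 2.92 - 2.510·0.866667 = 0.745
Σt over all 6·8 pixels = 506729/6375 ≈ 79.4869020
V = pitch²·Σt = 0.91²·506729/6375 = 65.823

t(5,5)=0.745 V=65.823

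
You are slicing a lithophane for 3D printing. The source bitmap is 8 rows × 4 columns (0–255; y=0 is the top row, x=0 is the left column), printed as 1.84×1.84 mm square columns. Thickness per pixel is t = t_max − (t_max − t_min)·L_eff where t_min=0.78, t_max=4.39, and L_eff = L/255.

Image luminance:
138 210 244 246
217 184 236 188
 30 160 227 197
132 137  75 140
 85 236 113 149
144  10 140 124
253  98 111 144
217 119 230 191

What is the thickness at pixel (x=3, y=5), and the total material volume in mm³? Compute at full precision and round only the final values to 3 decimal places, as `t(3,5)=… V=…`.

span = t_max - t_min = 4.39 - 0.78 = 3.610
L(3,5) = 124, L_eff = 124/255 = 0.486275
t(3,5) = 4.39 - 3.610·0.486275 = 2.635
Σt over all 8·4 pixels = 346423/5100 ≈ 67.9260784
V = pitch²·Σt = 1.84²·346423/5100 = 229.971

t(3,5)=2.635 V=229.971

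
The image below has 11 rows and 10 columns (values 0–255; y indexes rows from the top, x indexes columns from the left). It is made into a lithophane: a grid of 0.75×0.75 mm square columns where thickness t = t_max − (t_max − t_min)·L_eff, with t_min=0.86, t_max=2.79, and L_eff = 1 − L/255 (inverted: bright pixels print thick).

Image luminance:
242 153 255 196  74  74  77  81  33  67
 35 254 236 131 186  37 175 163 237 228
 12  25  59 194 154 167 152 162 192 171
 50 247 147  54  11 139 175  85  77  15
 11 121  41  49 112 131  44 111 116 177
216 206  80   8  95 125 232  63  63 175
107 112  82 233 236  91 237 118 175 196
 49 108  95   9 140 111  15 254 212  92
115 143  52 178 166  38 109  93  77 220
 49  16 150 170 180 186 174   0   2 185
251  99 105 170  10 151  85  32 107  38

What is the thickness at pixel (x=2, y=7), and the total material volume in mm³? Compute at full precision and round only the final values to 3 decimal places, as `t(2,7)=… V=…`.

span = t_max - t_min = 2.79 - 0.86 = 1.930
L(2,7) = 95, L_eff = 1 - 95/255 = 0.627451 (inverted)
t(2,7) = 2.79 - 1.930·0.627451 = 1.579
Σt over all 11·10 pixels = 5002553/25500 ≈ 196.1785490
V = pitch²·Σt = 0.75²·5002553/25500 = 110.350

t(2,7)=1.579 V=110.350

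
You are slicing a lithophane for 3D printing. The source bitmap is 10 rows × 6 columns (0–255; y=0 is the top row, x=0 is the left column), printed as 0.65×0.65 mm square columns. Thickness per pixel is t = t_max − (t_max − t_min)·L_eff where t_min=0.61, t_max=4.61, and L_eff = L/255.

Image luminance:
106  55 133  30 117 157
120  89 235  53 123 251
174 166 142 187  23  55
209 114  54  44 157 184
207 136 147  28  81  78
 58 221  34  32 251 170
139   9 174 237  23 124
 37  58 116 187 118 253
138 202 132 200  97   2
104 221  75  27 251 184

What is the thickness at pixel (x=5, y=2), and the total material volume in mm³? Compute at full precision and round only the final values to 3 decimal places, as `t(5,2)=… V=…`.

t(5,2)=3.747 V=66.965

span = t_max - t_min = 4.61 - 0.61 = 4.000
L(5,2) = 55, L_eff = 55/255 = 0.215686
t(5,2) = 4.61 - 4.000·0.215686 = 3.747
Σt over all 10·6 pixels = 40417/255 ≈ 158.4980392
V = pitch²·Σt = 0.65²·40417/255 = 66.965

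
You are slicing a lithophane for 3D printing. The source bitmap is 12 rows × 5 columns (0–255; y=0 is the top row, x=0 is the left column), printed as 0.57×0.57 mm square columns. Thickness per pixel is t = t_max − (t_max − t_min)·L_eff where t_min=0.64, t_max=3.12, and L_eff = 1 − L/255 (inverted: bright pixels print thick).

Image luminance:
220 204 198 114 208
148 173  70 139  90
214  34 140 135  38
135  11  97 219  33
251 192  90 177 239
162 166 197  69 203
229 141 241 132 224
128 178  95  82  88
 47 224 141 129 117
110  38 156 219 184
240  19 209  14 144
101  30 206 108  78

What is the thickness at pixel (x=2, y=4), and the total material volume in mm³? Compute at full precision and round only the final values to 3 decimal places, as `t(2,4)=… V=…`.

span = t_max - t_min = 3.12 - 0.64 = 2.480
L(2,4) = 90, L_eff = 1 - 90/255 = 0.647059 (inverted)
t(2,4) = 3.12 - 2.480·0.647059 = 1.515
Σt over all 12·5 pixels = 255572/2125 ≈ 120.2691765
V = pitch²·Σt = 0.57²·255572/2125 = 39.075

t(2,4)=1.515 V=39.075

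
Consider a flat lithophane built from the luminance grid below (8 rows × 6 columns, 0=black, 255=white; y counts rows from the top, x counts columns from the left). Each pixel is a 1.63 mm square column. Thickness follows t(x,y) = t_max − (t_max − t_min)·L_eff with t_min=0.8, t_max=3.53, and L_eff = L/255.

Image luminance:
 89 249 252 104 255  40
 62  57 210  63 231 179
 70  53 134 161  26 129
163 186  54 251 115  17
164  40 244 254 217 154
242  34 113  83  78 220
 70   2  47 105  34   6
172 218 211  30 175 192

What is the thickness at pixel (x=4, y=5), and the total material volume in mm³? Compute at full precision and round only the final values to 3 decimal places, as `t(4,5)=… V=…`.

t(4,5)=2.695 V=272.265

span = t_max - t_min = 3.53 - 0.8 = 2.730
L(4,5) = 78, L_eff = 78/255 = 0.305882
t(4,5) = 3.53 - 2.730·0.305882 = 2.695
Σt over all 8·6 pixels = 174207/1700 ≈ 102.4747059
V = pitch²·Σt = 1.63²·174207/1700 = 272.265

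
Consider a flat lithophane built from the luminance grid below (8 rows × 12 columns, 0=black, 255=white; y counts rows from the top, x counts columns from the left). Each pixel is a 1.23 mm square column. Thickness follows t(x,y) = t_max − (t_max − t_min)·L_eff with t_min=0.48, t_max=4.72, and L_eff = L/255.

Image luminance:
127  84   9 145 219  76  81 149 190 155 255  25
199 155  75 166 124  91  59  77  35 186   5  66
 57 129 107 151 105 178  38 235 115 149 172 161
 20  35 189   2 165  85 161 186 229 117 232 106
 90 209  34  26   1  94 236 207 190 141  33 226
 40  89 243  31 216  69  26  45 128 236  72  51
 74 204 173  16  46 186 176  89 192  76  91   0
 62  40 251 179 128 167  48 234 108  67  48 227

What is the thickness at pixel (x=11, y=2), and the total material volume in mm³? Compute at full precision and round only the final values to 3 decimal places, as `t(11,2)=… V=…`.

span = t_max - t_min = 4.72 - 0.48 = 4.240
L(11,2) = 161, L_eff = 161/255 = 0.631373
t(11,2) = 4.72 - 4.240·0.631373 = 2.043
Σt over all 8·12 pixels = 98264/375 ≈ 262.0373333
V = pitch²·Σt = 1.23²·98264/375 = 396.436

t(11,2)=2.043 V=396.436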